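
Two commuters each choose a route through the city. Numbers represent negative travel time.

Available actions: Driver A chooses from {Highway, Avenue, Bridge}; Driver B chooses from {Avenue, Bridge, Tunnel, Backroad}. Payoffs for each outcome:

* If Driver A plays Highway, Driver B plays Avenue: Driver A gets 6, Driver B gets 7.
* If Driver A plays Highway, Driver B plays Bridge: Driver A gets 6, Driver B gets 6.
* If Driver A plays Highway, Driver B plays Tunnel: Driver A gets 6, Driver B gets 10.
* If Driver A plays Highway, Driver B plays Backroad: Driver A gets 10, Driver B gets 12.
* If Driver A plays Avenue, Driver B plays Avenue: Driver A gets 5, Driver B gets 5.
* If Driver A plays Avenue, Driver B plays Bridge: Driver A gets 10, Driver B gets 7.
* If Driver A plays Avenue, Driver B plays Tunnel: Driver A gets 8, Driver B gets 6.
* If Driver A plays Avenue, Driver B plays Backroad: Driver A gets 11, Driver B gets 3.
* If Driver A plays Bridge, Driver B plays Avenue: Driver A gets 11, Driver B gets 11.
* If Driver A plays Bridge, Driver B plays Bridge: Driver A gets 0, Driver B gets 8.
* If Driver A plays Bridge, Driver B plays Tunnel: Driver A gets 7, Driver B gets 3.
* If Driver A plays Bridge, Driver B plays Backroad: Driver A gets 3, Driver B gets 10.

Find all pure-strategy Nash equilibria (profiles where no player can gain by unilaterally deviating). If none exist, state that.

(Highway, Avenue): Driver A can switch to Bridge (6 → 11). Not NE.
(Highway, Bridge): Driver A can switch to Avenue (6 → 10). Not NE.
(Highway, Tunnel): Driver A can switch to Avenue (6 → 8). Not NE.
(Highway, Backroad): Driver A can switch to Avenue (10 → 11). Not NE.
(Avenue, Avenue): Driver A can switch to Highway (5 → 6). Not NE.
(Avenue, Bridge): Driver A gets 10, best alternative 6; Driver B gets 7, best alternative 6. No profitable deviation — NE.
(Avenue, Tunnel): Driver B can switch to Bridge (6 → 7). Not NE.
(Avenue, Backroad): Driver B can switch to Avenue (3 → 5). Not NE.
(Bridge, Avenue): Driver A gets 11, best alternative 6; Driver B gets 11, best alternative 10. No profitable deviation — NE.
(Bridge, Bridge): Driver A can switch to Highway (0 → 6). Not NE.
(Bridge, Tunnel): Driver A can switch to Avenue (7 → 8). Not NE.
(Bridge, Backroad): Driver A can switch to Highway (3 → 10). Not NE.

The pure Nash equilibria are (Avenue, Bridge) and (Bridge, Avenue).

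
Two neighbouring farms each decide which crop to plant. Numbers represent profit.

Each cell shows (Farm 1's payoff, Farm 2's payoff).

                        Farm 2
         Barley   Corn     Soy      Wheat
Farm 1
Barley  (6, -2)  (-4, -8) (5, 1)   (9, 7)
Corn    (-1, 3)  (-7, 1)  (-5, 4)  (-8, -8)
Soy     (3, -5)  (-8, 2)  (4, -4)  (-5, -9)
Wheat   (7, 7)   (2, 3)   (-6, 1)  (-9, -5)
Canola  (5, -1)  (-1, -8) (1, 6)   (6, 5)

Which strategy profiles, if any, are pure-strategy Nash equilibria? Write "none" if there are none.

The pure Nash equilibria are (Barley, Wheat), (Wheat, Barley).

Farm 1 against Barley: payoffs 6, -1, 3, 7, 5 → best response Wheat.
Farm 1 against Corn: payoffs -4, -7, -8, 2, -1 → best response Wheat.
Farm 1 against Soy: payoffs 5, -5, 4, -6, 1 → best response Barley.
Farm 1 against Wheat: payoffs 9, -8, -5, -9, 6 → best response Barley.
Farm 2 against Barley: payoffs -2, -8, 1, 7 → best response Wheat.
Farm 2 against Corn: payoffs 3, 1, 4, -8 → best response Soy.
Farm 2 against Soy: payoffs -5, 2, -4, -9 → best response Corn.
Farm 2 against Wheat: payoffs 7, 3, 1, -5 → best response Barley.
Farm 2 against Canola: payoffs -1, -8, 6, 5 → best response Soy.
Mutual best responses: (Barley, Wheat); (Wheat, Barley).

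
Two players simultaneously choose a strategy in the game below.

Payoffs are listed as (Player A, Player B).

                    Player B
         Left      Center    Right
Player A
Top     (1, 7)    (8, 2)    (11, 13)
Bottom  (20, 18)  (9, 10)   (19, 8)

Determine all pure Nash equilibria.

(Bottom, Left)

(Top, Left): Player A can switch to Bottom (1 → 20). Not NE.
(Top, Center): Player A can switch to Bottom (8 → 9). Not NE.
(Top, Right): Player A can switch to Bottom (11 → 19). Not NE.
(Bottom, Left): Player A gets 20, best alternative 1; Player B gets 18, best alternative 10. No profitable deviation — NE.
(Bottom, Center): Player B can switch to Left (10 → 18). Not NE.
(Bottom, Right): Player B can switch to Left (8 → 18). Not NE.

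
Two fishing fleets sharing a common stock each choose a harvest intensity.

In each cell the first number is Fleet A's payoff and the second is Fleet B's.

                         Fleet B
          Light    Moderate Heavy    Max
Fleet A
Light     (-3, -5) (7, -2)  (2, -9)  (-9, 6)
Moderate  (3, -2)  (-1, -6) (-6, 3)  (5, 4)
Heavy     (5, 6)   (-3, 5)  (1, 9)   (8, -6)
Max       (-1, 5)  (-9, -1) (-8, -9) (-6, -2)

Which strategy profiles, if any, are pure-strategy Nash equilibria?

Mark each player's best response to every combination of opponents' strategies; a profile where every player is best-responding is a pure Nash equilibrium.
Fleet A against Light: payoffs -3, 3, 5, -1 → best response Heavy.
Fleet A against Moderate: payoffs 7, -1, -3, -9 → best response Light.
Fleet A against Heavy: payoffs 2, -6, 1, -8 → best response Light.
Fleet A against Max: payoffs -9, 5, 8, -6 → best response Heavy.
Fleet B against Light: payoffs -5, -2, -9, 6 → best response Max.
Fleet B against Moderate: payoffs -2, -6, 3, 4 → best response Max.
Fleet B against Heavy: payoffs 6, 5, 9, -6 → best response Heavy.
Fleet B against Max: payoffs 5, -1, -9, -2 → best response Light.
No profile is a mutual best response for all players.

none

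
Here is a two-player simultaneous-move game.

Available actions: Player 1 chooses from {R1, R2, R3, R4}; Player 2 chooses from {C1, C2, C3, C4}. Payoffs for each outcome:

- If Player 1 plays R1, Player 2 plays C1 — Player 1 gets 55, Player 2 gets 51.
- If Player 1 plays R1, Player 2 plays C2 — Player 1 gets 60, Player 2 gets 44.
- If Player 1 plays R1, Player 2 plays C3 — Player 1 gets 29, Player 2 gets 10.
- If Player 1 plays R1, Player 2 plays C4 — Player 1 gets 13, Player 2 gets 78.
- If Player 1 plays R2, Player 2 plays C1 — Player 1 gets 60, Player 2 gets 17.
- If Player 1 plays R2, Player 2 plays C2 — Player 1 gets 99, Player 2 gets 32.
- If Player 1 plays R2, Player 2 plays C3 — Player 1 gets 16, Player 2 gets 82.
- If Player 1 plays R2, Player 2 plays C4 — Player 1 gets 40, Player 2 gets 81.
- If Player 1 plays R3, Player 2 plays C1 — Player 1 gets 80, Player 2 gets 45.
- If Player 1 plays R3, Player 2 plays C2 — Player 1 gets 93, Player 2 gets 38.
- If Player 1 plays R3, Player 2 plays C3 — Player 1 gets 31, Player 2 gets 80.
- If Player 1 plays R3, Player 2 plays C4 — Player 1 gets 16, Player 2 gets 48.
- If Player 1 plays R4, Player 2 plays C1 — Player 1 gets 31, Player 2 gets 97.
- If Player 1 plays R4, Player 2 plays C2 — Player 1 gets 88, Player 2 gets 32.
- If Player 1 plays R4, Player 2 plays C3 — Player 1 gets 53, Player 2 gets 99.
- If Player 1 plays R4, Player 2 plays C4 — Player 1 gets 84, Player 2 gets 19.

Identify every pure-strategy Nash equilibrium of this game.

(R1, C1): Player 1 can switch to R2 (55 → 60). Not NE.
(R1, C2): Player 1 can switch to R2 (60 → 99). Not NE.
(R1, C3): Player 1 can switch to R3 (29 → 31). Not NE.
(R1, C4): Player 1 can switch to R2 (13 → 40). Not NE.
(R2, C1): Player 1 can switch to R3 (60 → 80). Not NE.
(R2, C2): Player 2 can switch to C3 (32 → 82). Not NE.
(R4, C3): Player 1 gets 53, best alternative 31; Player 2 gets 99, best alternative 97. No profitable deviation — NE.
(The remaining 9 profiles each have a profitable deviation by the same check.)

(R4, C3)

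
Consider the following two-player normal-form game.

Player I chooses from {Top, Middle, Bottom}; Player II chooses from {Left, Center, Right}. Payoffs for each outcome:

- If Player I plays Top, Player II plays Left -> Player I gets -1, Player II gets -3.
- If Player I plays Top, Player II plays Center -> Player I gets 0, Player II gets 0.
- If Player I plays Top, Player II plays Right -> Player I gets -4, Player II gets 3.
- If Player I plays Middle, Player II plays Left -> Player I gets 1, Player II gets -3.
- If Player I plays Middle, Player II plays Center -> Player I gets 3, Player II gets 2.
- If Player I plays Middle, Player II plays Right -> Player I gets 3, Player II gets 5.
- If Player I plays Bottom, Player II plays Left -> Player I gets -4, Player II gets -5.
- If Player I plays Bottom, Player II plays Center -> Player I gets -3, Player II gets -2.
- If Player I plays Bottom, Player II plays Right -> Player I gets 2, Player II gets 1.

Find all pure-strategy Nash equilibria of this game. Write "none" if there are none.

Player I against Left: payoffs -1, 1, -4 → best response Middle.
Player I against Center: payoffs 0, 3, -3 → best response Middle.
Player I against Right: payoffs -4, 3, 2 → best response Middle.
Player II against Top: payoffs -3, 0, 3 → best response Right.
Player II against Middle: payoffs -3, 2, 5 → best response Right.
Player II against Bottom: payoffs -5, -2, 1 → best response Right.
Mutual best responses: (Middle, Right).

Pure NE: (Middle, Right)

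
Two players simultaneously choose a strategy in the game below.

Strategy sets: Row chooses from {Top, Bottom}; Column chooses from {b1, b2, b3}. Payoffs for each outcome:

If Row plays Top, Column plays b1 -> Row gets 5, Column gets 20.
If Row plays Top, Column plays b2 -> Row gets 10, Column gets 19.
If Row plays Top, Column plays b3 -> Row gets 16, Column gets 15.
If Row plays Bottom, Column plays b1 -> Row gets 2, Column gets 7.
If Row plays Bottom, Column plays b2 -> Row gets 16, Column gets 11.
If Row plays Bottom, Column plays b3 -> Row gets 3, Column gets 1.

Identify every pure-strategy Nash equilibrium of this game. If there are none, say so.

For each strategy profile, look for a profitable unilateral deviation.
(Top, b1): Row gets 5, best alternative 2; Column gets 20, best alternative 19. No profitable deviation — NE.
(Top, b2): Row can switch to Bottom (10 → 16). Not NE.
(Top, b3): Column can switch to b1 (15 → 20). Not NE.
(Bottom, b1): Row can switch to Top (2 → 5). Not NE.
(Bottom, b2): Row gets 16, best alternative 10; Column gets 11, best alternative 7. No profitable deviation — NE.
(Bottom, b3): Row can switch to Top (3 → 16). Not NE.

Pure-strategy Nash equilibria: (Top, b1) and (Bottom, b2)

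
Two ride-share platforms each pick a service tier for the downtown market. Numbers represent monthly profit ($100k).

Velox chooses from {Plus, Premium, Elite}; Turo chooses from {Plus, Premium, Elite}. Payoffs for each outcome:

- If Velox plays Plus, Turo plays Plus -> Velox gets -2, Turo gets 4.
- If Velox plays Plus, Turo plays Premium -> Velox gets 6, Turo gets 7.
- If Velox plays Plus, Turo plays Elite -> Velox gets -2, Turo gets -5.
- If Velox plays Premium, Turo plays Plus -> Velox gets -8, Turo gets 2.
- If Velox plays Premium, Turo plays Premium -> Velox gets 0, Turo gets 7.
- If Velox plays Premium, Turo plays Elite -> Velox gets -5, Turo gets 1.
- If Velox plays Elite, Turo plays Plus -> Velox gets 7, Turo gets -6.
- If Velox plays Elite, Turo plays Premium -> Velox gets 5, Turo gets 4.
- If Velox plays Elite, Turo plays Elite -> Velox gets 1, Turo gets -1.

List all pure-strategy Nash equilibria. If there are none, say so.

(Plus, Plus): Velox can switch to Elite (-2 → 7). Not NE.
(Plus, Premium): Velox gets 6, best alternative 5; Turo gets 7, best alternative 4. No profitable deviation — NE.
(Plus, Elite): Velox can switch to Elite (-2 → 1). Not NE.
(Premium, Plus): Velox can switch to Plus (-8 → -2). Not NE.
(Premium, Premium): Velox can switch to Plus (0 → 6). Not NE.
(Premium, Elite): Velox can switch to Plus (-5 → -2). Not NE.
(Elite, Plus): Turo can switch to Premium (-6 → 4). Not NE.
(Elite, Premium): Velox can switch to Plus (5 → 6). Not NE.
(Elite, Elite): Turo can switch to Premium (-1 → 4). Not NE.

The unique pure-strategy Nash equilibrium is (Plus, Premium).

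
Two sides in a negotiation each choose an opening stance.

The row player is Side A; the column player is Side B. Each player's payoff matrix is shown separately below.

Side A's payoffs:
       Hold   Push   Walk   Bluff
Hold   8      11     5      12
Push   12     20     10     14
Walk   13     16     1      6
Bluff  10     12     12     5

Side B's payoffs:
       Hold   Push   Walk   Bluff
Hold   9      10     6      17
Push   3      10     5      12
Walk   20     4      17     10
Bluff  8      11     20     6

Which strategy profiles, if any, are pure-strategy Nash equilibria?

The pure Nash equilibria are (Push, Bluff) and (Walk, Hold) and (Bluff, Walk).

For each strategy profile, look for a profitable unilateral deviation.
(Hold, Hold): Side A can switch to Push (8 → 12). Not NE.
(Hold, Push): Side A can switch to Push (11 → 20). Not NE.
(Hold, Walk): Side A can switch to Push (5 → 10). Not NE.
(Hold, Bluff): Side A can switch to Push (12 → 14). Not NE.
(Push, Hold): Side A can switch to Walk (12 → 13). Not NE.
(Push, Push): Side B can switch to Bluff (10 → 12). Not NE.
(Push, Walk): Side A can switch to Bluff (10 → 12). Not NE.
(Push, Bluff): Side A gets 14, best alternative 12; Side B gets 12, best alternative 10. No profitable deviation — NE.
(Walk, Hold): Side A gets 13, best alternative 12; Side B gets 20, best alternative 17. No profitable deviation — NE.
(Walk, Push): Side A can switch to Push (16 → 20). Not NE.
(Bluff, Walk): Side A gets 12, best alternative 10; Side B gets 20, best alternative 11. No profitable deviation — NE.
(The remaining 5 profiles each have a profitable deviation by the same check.)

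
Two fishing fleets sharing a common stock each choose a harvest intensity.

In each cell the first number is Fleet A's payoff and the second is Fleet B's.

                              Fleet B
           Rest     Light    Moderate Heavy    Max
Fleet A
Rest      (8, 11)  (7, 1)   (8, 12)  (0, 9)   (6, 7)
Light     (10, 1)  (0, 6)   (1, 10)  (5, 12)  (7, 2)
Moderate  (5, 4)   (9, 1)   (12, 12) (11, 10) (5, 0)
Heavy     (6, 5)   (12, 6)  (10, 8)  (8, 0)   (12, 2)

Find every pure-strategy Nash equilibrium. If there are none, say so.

(Moderate, Moderate)

(Rest, Rest): Fleet A can switch to Light (8 → 10). Not NE.
(Rest, Light): Fleet A can switch to Moderate (7 → 9). Not NE.
(Rest, Moderate): Fleet A can switch to Moderate (8 → 12). Not NE.
(Rest, Heavy): Fleet A can switch to Light (0 → 5). Not NE.
(Rest, Max): Fleet A can switch to Light (6 → 7). Not NE.
(Light, Rest): Fleet B can switch to Light (1 → 6). Not NE.
(Moderate, Moderate): Fleet A gets 12, best alternative 10; Fleet B gets 12, best alternative 10. No profitable deviation — NE.
(The remaining 13 profiles each have a profitable deviation by the same check.)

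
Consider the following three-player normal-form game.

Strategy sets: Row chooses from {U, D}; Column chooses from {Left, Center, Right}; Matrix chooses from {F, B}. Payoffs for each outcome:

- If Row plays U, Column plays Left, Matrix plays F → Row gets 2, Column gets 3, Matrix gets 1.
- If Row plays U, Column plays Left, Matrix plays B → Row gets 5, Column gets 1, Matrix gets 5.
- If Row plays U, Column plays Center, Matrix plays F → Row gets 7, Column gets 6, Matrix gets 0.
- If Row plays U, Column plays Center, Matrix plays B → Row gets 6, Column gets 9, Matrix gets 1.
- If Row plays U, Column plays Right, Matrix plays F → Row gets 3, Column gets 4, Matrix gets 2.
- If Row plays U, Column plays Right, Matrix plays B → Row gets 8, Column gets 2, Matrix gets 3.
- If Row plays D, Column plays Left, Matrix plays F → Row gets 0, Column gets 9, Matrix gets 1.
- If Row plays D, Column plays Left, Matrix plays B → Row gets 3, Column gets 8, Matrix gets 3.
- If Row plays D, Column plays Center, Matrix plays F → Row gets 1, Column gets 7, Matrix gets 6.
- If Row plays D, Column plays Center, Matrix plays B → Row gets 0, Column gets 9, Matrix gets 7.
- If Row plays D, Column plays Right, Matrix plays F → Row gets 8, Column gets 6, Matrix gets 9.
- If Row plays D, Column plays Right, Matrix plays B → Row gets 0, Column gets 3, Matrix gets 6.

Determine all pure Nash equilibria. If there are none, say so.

The unique pure-strategy Nash equilibrium is (U, Center, B).

Row against (Left, F): payoffs 2, 0 → best response U.
Row against (Left, B): payoffs 5, 3 → best response U.
Row against (Center, F): payoffs 7, 1 → best response U.
Row against (Center, B): payoffs 6, 0 → best response U.
Row against (Right, F): payoffs 3, 8 → best response D.
Row against (Right, B): payoffs 8, 0 → best response U.
Column against (U, F): payoffs 3, 6, 4 → best response Center.
Column against (U, B): payoffs 1, 9, 2 → best response Center.
Column against (D, F): payoffs 9, 7, 6 → best response Left.
Column against (D, B): payoffs 8, 9, 3 → best response Center.
Matrix against (U, Left): payoffs 1, 5 → best response B.
Matrix against (U, Center): payoffs 0, 1 → best response B.
Matrix against (U, Right): payoffs 2, 3 → best response B.
Matrix against (D, Left): payoffs 1, 3 → best response B.
Matrix against (D, Center): payoffs 6, 7 → best response B.
Matrix against (D, Right): payoffs 9, 6 → best response F.
Mutual best responses: (U, Center, B).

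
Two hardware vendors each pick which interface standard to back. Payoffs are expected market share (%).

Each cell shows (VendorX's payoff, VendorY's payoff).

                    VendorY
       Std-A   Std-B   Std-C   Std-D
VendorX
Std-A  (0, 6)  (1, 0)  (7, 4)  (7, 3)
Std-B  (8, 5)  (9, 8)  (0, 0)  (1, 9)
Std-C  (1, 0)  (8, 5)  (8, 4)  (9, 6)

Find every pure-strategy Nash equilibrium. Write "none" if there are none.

Pure NE: (Std-C, Std-D)

VendorX against Std-A: payoffs 0, 8, 1 → best response Std-B.
VendorX against Std-B: payoffs 1, 9, 8 → best response Std-B.
VendorX against Std-C: payoffs 7, 0, 8 → best response Std-C.
VendorX against Std-D: payoffs 7, 1, 9 → best response Std-C.
VendorY against Std-A: payoffs 6, 0, 4, 3 → best response Std-A.
VendorY against Std-B: payoffs 5, 8, 0, 9 → best response Std-D.
VendorY against Std-C: payoffs 0, 5, 4, 6 → best response Std-D.
Mutual best responses: (Std-C, Std-D).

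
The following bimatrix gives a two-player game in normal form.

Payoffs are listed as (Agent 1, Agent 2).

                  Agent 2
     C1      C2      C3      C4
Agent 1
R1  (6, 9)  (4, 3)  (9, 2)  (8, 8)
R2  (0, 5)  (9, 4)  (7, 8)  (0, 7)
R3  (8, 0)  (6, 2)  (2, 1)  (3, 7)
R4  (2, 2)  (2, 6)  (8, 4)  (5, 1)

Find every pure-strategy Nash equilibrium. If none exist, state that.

No pure-strategy Nash equilibrium.

Mark each player's best response to every combination of opponents' strategies; a profile where every player is best-responding is a pure Nash equilibrium.
Agent 1 against C1: payoffs 6, 0, 8, 2 → best response R3.
Agent 1 against C2: payoffs 4, 9, 6, 2 → best response R2.
Agent 1 against C3: payoffs 9, 7, 2, 8 → best response R1.
Agent 1 against C4: payoffs 8, 0, 3, 5 → best response R1.
Agent 2 against R1: payoffs 9, 3, 2, 8 → best response C1.
Agent 2 against R2: payoffs 5, 4, 8, 7 → best response C3.
Agent 2 against R3: payoffs 0, 2, 1, 7 → best response C4.
Agent 2 against R4: payoffs 2, 6, 4, 1 → best response C2.
No profile is a mutual best response for all players.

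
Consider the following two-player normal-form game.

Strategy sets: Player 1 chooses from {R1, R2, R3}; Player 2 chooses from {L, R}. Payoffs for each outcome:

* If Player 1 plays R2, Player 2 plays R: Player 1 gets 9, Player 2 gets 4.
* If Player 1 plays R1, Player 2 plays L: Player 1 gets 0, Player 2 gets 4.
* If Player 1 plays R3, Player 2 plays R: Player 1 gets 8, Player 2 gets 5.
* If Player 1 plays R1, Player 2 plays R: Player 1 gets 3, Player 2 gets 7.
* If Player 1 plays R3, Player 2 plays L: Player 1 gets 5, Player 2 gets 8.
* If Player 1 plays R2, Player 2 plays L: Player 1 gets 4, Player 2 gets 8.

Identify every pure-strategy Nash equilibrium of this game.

(R3, L)

Mark each player's best response to every combination of opponents' strategies; a profile where every player is best-responding is a pure Nash equilibrium.
Player 1 against L: payoffs 0, 4, 5 → best response R3.
Player 1 against R: payoffs 3, 9, 8 → best response R2.
Player 2 against R1: payoffs 4, 7 → best response R.
Player 2 against R2: payoffs 8, 4 → best response L.
Player 2 against R3: payoffs 8, 5 → best response L.
Mutual best responses: (R3, L).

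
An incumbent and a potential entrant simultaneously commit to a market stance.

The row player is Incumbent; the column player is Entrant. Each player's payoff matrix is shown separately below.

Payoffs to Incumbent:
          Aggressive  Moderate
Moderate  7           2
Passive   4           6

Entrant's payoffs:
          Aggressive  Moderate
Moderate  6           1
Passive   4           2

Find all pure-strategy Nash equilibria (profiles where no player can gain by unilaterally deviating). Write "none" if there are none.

Pure NE: (Moderate, Aggressive)

(Moderate, Aggressive): Incumbent gets 7, best alternative 4; Entrant gets 6, best alternative 1. No profitable deviation — NE.
(Moderate, Moderate): Incumbent can switch to Passive (2 → 6). Not NE.
(Passive, Aggressive): Incumbent can switch to Moderate (4 → 7). Not NE.
(Passive, Moderate): Entrant can switch to Aggressive (2 → 4). Not NE.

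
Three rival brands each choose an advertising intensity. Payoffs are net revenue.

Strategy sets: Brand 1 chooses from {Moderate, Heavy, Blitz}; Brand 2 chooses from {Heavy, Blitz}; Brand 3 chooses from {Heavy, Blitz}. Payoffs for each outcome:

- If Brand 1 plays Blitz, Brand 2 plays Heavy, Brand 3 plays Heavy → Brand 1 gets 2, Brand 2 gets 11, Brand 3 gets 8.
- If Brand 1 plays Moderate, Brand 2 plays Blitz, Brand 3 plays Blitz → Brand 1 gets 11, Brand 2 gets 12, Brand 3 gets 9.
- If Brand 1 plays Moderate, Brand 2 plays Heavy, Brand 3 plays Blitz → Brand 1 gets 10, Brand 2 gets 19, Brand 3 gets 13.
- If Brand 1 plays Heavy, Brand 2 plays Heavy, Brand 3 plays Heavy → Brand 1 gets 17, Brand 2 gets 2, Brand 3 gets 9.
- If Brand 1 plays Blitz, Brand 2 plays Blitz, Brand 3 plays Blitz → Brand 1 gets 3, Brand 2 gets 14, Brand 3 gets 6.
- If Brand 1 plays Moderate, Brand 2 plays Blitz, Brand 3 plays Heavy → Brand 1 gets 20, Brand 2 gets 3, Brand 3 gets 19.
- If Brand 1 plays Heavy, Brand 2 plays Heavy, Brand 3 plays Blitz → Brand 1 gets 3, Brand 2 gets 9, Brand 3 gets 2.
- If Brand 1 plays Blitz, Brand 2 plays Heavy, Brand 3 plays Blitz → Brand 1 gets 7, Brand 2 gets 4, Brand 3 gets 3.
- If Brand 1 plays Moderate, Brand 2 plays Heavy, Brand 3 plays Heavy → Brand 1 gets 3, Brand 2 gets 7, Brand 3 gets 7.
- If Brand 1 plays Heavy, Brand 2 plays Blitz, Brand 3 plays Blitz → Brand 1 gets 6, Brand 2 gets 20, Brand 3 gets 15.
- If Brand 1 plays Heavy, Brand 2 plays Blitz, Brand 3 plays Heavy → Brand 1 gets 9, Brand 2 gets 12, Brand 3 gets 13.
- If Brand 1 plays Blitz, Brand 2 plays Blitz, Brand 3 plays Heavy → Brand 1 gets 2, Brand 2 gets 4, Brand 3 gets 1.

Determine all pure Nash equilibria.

Brand 1 against (Heavy, Heavy): payoffs 3, 17, 2 → best response Heavy.
Brand 1 against (Heavy, Blitz): payoffs 10, 3, 7 → best response Moderate.
Brand 1 against (Blitz, Heavy): payoffs 20, 9, 2 → best response Moderate.
Brand 1 against (Blitz, Blitz): payoffs 11, 6, 3 → best response Moderate.
Brand 2 against (Moderate, Heavy): payoffs 7, 3 → best response Heavy.
Brand 2 against (Moderate, Blitz): payoffs 19, 12 → best response Heavy.
Brand 2 against (Heavy, Heavy): payoffs 2, 12 → best response Blitz.
Brand 2 against (Heavy, Blitz): payoffs 9, 20 → best response Blitz.
Brand 2 against (Blitz, Heavy): payoffs 11, 4 → best response Heavy.
Brand 2 against (Blitz, Blitz): payoffs 4, 14 → best response Blitz.
Brand 3 against (Moderate, Heavy): payoffs 7, 13 → best response Blitz.
Brand 3 against (Moderate, Blitz): payoffs 19, 9 → best response Heavy.
Brand 3 against (Heavy, Heavy): payoffs 9, 2 → best response Heavy.
Brand 3 against (Heavy, Blitz): payoffs 13, 15 → best response Blitz.
Brand 3 against (Blitz, Heavy): payoffs 8, 3 → best response Heavy.
Brand 3 against (Blitz, Blitz): payoffs 1, 6 → best response Blitz.
Mutual best responses: (Moderate, Heavy, Blitz).

(Moderate, Heavy, Blitz)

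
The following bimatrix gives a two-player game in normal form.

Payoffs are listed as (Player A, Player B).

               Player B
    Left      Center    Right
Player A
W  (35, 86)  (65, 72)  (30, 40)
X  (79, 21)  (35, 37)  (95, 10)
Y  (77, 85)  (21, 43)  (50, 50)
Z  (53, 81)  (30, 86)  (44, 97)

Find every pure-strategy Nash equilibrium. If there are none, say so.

(W, Left): Player A can switch to X (35 → 79). Not NE.
(W, Center): Player B can switch to Left (72 → 86). Not NE.
(W, Right): Player A can switch to X (30 → 95). Not NE.
(X, Left): Player B can switch to Center (21 → 37). Not NE.
(X, Center): Player A can switch to W (35 → 65). Not NE.
(X, Right): Player B can switch to Left (10 → 21). Not NE.
(The remaining 6 profiles each have a profitable deviation by the same check.)

This game has no pure Nash equilibrium.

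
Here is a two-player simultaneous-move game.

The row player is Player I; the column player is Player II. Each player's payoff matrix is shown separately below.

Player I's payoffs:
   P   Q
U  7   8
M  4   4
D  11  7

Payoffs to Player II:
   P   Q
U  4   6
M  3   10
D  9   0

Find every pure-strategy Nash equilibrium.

The pure Nash equilibria are (U, Q) and (D, P).

Player I against P: payoffs 7, 4, 11 → best response D.
Player I against Q: payoffs 8, 4, 7 → best response U.
Player II against U: payoffs 4, 6 → best response Q.
Player II against M: payoffs 3, 10 → best response Q.
Player II against D: payoffs 9, 0 → best response P.
Mutual best responses: (U, Q); (D, P).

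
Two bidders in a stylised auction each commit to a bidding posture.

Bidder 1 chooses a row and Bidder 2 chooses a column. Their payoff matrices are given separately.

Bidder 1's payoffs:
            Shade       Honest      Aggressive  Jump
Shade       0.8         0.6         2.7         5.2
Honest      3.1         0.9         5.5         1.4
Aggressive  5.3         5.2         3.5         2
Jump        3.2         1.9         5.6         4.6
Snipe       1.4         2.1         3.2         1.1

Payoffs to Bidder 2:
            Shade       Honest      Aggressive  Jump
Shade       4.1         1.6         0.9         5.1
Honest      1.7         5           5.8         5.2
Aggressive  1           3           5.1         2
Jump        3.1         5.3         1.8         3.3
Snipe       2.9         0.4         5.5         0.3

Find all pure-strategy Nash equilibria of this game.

Check each profile: it is a Nash equilibrium iff no player can strictly gain by switching unilaterally.
(Shade, Shade): Bidder 1 can switch to Honest (0.8 → 3.1). Not NE.
(Shade, Honest): Bidder 1 can switch to Honest (0.6 → 0.9). Not NE.
(Shade, Aggressive): Bidder 1 can switch to Honest (2.7 → 5.5). Not NE.
(Shade, Jump): Bidder 1 gets 5.2, best alternative 4.6; Bidder 2 gets 5.1, best alternative 4.1. No profitable deviation — NE.
(Honest, Shade): Bidder 1 can switch to Aggressive (3.1 → 5.3). Not NE.
(Honest, Honest): Bidder 1 can switch to Aggressive (0.9 → 5.2). Not NE.
(Honest, Aggressive): Bidder 1 can switch to Jump (5.5 → 5.6). Not NE.
(Honest, Jump): Bidder 1 can switch to Shade (1.4 → 5.2). Not NE.
(Aggressive, Shade): Bidder 2 can switch to Honest (1 → 3). Not NE.
(Aggressive, Honest): Bidder 2 can switch to Aggressive (3 → 5.1). Not NE.
(Aggressive, Aggressive): Bidder 1 can switch to Honest (3.5 → 5.5). Not NE.
(The remaining 9 profiles each have a profitable deviation by the same check.)

Pure NE: (Shade, Jump)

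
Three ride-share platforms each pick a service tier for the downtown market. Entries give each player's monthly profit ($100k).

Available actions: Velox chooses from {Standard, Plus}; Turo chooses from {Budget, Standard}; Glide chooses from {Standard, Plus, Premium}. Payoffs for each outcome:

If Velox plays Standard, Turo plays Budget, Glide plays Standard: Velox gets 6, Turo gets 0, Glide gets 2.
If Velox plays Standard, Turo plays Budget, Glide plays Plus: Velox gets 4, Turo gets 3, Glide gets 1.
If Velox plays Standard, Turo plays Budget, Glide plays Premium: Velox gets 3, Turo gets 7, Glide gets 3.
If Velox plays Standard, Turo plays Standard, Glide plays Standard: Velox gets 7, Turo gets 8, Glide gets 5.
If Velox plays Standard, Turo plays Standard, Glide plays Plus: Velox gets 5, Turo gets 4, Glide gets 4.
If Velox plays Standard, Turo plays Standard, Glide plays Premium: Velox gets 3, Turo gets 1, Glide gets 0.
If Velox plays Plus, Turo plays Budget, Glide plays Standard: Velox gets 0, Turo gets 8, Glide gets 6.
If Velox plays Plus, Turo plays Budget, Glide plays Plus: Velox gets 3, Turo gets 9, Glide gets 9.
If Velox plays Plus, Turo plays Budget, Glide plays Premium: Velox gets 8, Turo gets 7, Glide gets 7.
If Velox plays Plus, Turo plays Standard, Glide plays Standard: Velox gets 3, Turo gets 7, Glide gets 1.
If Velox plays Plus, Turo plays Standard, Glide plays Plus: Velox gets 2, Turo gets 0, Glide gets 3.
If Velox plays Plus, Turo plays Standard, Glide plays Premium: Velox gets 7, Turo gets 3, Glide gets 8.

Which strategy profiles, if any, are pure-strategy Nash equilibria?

Check each profile: it is a Nash equilibrium iff no player can strictly gain by switching unilaterally.
(Standard, Budget, Standard): Turo can switch to Standard (0 → 8). Not NE.
(Standard, Budget, Plus): Turo can switch to Standard (3 → 4). Not NE.
(Standard, Budget, Premium): Velox can switch to Plus (3 → 8). Not NE.
(Standard, Standard, Standard): Velox gets 7, best alternative 3; Turo gets 8, best alternative 0; Glide gets 5, best alternative 4. No profitable deviation — NE.
(Standard, Standard, Plus): Glide can switch to Standard (4 → 5). Not NE.
(Standard, Standard, Premium): Velox can switch to Plus (3 → 7). Not NE.
(Plus, Budget, Standard): Velox can switch to Standard (0 → 6). Not NE.
(Plus, Budget, Plus): Velox can switch to Standard (3 → 4). Not NE.
(Plus, Budget, Premium): Glide can switch to Plus (7 → 9). Not NE.
(Plus, Standard, Standard): Velox can switch to Standard (3 → 7). Not NE.
(Plus, Standard, Plus): Velox can switch to Standard (2 → 5). Not NE.
(The remaining 1 profile has a profitable deviation by the same check.)

The unique pure-strategy Nash equilibrium is (Standard, Standard, Standard).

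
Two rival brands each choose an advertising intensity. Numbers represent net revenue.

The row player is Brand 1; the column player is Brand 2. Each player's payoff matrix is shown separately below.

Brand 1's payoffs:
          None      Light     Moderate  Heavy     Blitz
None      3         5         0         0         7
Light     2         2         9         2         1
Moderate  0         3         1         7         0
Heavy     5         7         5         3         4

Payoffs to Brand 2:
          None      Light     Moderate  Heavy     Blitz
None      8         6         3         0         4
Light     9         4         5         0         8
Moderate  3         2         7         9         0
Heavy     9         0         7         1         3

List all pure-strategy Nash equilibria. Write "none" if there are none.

For each player, find the best response to each opponent profile; mutual best responses are the pure NE.
Brand 1 against None: payoffs 3, 2, 0, 5 → best response Heavy.
Brand 1 against Light: payoffs 5, 2, 3, 7 → best response Heavy.
Brand 1 against Moderate: payoffs 0, 9, 1, 5 → best response Light.
Brand 1 against Heavy: payoffs 0, 2, 7, 3 → best response Moderate.
Brand 1 against Blitz: payoffs 7, 1, 0, 4 → best response None.
Brand 2 against None: payoffs 8, 6, 3, 0, 4 → best response None.
Brand 2 against Light: payoffs 9, 4, 5, 0, 8 → best response None.
Brand 2 against Moderate: payoffs 3, 2, 7, 9, 0 → best response Heavy.
Brand 2 against Heavy: payoffs 9, 0, 7, 1, 3 → best response None.
Mutual best responses: (Moderate, Heavy); (Heavy, None).

Pure-strategy Nash equilibria: (Moderate, Heavy), (Heavy, None)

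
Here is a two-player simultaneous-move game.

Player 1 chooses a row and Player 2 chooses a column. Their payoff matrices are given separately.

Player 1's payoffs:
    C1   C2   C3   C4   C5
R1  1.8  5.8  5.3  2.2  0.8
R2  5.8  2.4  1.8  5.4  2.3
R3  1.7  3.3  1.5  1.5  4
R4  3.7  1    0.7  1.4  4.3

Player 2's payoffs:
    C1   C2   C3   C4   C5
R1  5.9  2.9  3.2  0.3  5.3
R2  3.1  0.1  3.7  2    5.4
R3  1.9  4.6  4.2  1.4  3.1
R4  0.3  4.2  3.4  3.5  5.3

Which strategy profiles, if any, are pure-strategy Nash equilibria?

Pure NE: (R4, C5)

Player 1 against C1: payoffs 1.8, 5.8, 1.7, 3.7 → best response R2.
Player 1 against C2: payoffs 5.8, 2.4, 3.3, 1 → best response R1.
Player 1 against C3: payoffs 5.3, 1.8, 1.5, 0.7 → best response R1.
Player 1 against C4: payoffs 2.2, 5.4, 1.5, 1.4 → best response R2.
Player 1 against C5: payoffs 0.8, 2.3, 4, 4.3 → best response R4.
Player 2 against R1: payoffs 5.9, 2.9, 3.2, 0.3, 5.3 → best response C1.
Player 2 against R2: payoffs 3.1, 0.1, 3.7, 2, 5.4 → best response C5.
Player 2 against R3: payoffs 1.9, 4.6, 4.2, 1.4, 3.1 → best response C2.
Player 2 against R4: payoffs 0.3, 4.2, 3.4, 3.5, 5.3 → best response C5.
Mutual best responses: (R4, C5).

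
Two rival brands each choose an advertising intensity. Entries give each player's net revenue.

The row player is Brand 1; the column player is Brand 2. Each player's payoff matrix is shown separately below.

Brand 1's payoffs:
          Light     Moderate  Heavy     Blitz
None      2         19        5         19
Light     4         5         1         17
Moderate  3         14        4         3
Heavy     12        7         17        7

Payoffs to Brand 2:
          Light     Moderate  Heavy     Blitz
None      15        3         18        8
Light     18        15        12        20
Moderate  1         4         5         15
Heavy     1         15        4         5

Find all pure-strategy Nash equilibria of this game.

none

Mark each player's best response to every combination of opponents' strategies; a profile where every player is best-responding is a pure Nash equilibrium.
Brand 1 against Light: payoffs 2, 4, 3, 12 → best response Heavy.
Brand 1 against Moderate: payoffs 19, 5, 14, 7 → best response None.
Brand 1 against Heavy: payoffs 5, 1, 4, 17 → best response Heavy.
Brand 1 against Blitz: payoffs 19, 17, 3, 7 → best response None.
Brand 2 against None: payoffs 15, 3, 18, 8 → best response Heavy.
Brand 2 against Light: payoffs 18, 15, 12, 20 → best response Blitz.
Brand 2 against Moderate: payoffs 1, 4, 5, 15 → best response Blitz.
Brand 2 against Heavy: payoffs 1, 15, 4, 5 → best response Moderate.
No profile is a mutual best response for all players.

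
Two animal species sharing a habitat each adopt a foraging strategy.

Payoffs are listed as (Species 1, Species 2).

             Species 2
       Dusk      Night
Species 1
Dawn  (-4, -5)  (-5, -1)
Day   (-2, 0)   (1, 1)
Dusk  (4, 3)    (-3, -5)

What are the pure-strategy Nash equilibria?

The pure Nash equilibria are (Day, Night); (Dusk, Dusk).

(Dawn, Dusk): Species 1 can switch to Day (-4 → -2). Not NE.
(Dawn, Night): Species 1 can switch to Day (-5 → 1). Not NE.
(Day, Dusk): Species 1 can switch to Dusk (-2 → 4). Not NE.
(Day, Night): Species 1 gets 1, best alternative -3; Species 2 gets 1, best alternative 0. No profitable deviation — NE.
(Dusk, Dusk): Species 1 gets 4, best alternative -2; Species 2 gets 3, best alternative -5. No profitable deviation — NE.
(Dusk, Night): Species 1 can switch to Day (-3 → 1). Not NE.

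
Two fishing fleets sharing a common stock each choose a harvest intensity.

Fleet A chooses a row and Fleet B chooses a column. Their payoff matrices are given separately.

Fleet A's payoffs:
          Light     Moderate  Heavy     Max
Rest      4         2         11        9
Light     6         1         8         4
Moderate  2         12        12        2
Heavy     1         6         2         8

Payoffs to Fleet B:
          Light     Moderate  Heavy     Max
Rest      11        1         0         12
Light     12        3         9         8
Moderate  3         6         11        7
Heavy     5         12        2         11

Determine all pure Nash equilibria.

(Rest, Light): Fleet A can switch to Light (4 → 6). Not NE.
(Rest, Moderate): Fleet A can switch to Moderate (2 → 12). Not NE.
(Rest, Heavy): Fleet A can switch to Moderate (11 → 12). Not NE.
(Rest, Max): Fleet A gets 9, best alternative 8; Fleet B gets 12, best alternative 11. No profitable deviation — NE.
(Light, Light): Fleet A gets 6, best alternative 4; Fleet B gets 12, best alternative 9. No profitable deviation — NE.
(Light, Moderate): Fleet A can switch to Rest (1 → 2). Not NE.
(Light, Heavy): Fleet A can switch to Rest (8 → 11). Not NE.
(Light, Max): Fleet A can switch to Rest (4 → 9). Not NE.
(Moderate, Light): Fleet A can switch to Rest (2 → 4). Not NE.
(Moderate, Moderate): Fleet B can switch to Heavy (6 → 11). Not NE.
(Moderate, Heavy): Fleet A gets 12, best alternative 11; Fleet B gets 11, best alternative 7. No profitable deviation — NE.
(Moderate, Max): Fleet A can switch to Rest (2 → 9). Not NE.
(Heavy, Light): Fleet A can switch to Rest (1 → 4). Not NE.
(The remaining 3 profiles each have a profitable deviation by the same check.)

The pure Nash equilibria are (Rest, Max); (Light, Light); (Moderate, Heavy).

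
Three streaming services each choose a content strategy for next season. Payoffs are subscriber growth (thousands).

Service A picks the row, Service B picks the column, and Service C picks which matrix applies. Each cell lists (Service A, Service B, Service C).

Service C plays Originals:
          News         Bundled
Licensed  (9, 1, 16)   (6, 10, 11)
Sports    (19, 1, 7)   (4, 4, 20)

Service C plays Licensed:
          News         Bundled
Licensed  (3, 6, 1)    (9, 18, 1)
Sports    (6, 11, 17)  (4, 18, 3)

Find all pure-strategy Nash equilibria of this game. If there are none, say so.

For each player, find the best response to each opponent profile; mutual best responses are the pure NE.
Service A against (News, Originals): payoffs 9, 19 → best response Sports.
Service A against (News, Licensed): payoffs 3, 6 → best response Sports.
Service A against (Bundled, Originals): payoffs 6, 4 → best response Licensed.
Service A against (Bundled, Licensed): payoffs 9, 4 → best response Licensed.
Service B against (Licensed, Originals): payoffs 1, 10 → best response Bundled.
Service B against (Licensed, Licensed): payoffs 6, 18 → best response Bundled.
Service B against (Sports, Originals): payoffs 1, 4 → best response Bundled.
Service B against (Sports, Licensed): payoffs 11, 18 → best response Bundled.
Service C against (Licensed, News): payoffs 16, 1 → best response Originals.
Service C against (Licensed, Bundled): payoffs 11, 1 → best response Originals.
Service C against (Sports, News): payoffs 7, 17 → best response Licensed.
Service C against (Sports, Bundled): payoffs 20, 3 → best response Originals.
Mutual best responses: (Licensed, Bundled, Originals).

(Licensed, Bundled, Originals)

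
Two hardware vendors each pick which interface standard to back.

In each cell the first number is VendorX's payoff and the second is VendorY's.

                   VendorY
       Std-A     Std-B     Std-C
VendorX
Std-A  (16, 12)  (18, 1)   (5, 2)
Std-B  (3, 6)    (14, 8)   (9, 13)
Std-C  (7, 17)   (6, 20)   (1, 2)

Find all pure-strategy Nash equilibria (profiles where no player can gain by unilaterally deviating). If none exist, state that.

Pure-strategy Nash equilibria: (Std-A, Std-A) and (Std-B, Std-C)

(Std-A, Std-A): VendorX gets 16, best alternative 7; VendorY gets 12, best alternative 2. No profitable deviation — NE.
(Std-A, Std-B): VendorY can switch to Std-A (1 → 12). Not NE.
(Std-A, Std-C): VendorX can switch to Std-B (5 → 9). Not NE.
(Std-B, Std-A): VendorX can switch to Std-A (3 → 16). Not NE.
(Std-B, Std-B): VendorX can switch to Std-A (14 → 18). Not NE.
(Std-B, Std-C): VendorX gets 9, best alternative 5; VendorY gets 13, best alternative 8. No profitable deviation — NE.
(Std-C, Std-A): VendorX can switch to Std-A (7 → 16). Not NE.
(Std-C, Std-B): VendorX can switch to Std-A (6 → 18). Not NE.
(The remaining 1 profile has a profitable deviation by the same check.)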